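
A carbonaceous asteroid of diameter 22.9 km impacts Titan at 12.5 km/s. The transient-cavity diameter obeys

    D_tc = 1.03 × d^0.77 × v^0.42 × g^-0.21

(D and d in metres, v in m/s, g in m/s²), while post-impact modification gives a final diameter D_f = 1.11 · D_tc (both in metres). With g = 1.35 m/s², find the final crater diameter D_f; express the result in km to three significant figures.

In SI: d = 22900 m, v = 12500 m/s.
d^0.77 = 22900^0.77 = 2275
v^0.42 = 12500^0.42 = 52.57
g^-0.21 = 1.35^-0.21 = 0.9389
D_tc = 1.03 × 2275 × 52.57 × 0.9389 = 1.157 × 10^5 m
D_f = 1.11 × 1.157 × 10^5 = 1.284 × 10^5 m
     = 128.4 km

D_f ≈ 128 km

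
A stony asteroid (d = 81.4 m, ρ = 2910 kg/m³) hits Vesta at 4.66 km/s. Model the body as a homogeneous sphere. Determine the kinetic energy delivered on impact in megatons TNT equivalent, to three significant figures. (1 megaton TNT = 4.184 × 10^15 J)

E ≈ 2.13 Mt TNT

v = 4660 m/s.
Mass m = (π/6) ρ d³ = (π/6) × 2910 × (81.4)³ = 8.218 × 10^8 kg
E = ½ m v² = 0.5 × 8.218 × 10^8 × (4660)² = 8.923 × 10^15 J
   = 8.923 × 10^15 / 4.184×10^15 = 2.133 Mt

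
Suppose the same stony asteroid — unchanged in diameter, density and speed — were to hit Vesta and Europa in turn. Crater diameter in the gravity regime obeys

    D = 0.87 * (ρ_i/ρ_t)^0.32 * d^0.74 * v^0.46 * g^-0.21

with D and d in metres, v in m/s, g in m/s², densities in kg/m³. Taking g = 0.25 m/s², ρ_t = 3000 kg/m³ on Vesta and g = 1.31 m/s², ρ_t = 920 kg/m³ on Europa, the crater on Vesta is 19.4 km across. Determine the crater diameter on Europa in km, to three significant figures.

D ≈ 20.0 km

The impactor-only factors (d, v, ρ_i) cancel in the ratio, leaving D_Europa/D_Vesta = (g_Europa/g_Vesta)^-0.21 · (ρ_t,Vesta/ρ_t,Europa)^0.32.
(1.31/0.25)^-0.21 = 5.240^-0.21 = 0.7062
(3000/920)^0.32 = 3.261^0.32 = 1.460
Ratio = 0.7062 × 1.460 = 1.031
D_Europa = 1.031 × 19.4 km = 20.0 km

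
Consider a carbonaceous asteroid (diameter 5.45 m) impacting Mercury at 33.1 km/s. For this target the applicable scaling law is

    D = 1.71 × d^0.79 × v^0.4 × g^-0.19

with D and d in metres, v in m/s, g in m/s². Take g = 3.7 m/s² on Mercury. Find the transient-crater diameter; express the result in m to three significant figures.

In SI units: v = 33100 m/s.
d^0.79 = 5.45^0.79 = 3.817
v^0.4 = 33100^0.4 = 64.26
g^-0.19 = 3.7^-0.19 = 0.7799
D = 1.71 × 3.817 × 64.26 × 0.7799 = 327.1 m

D ≈ 327 m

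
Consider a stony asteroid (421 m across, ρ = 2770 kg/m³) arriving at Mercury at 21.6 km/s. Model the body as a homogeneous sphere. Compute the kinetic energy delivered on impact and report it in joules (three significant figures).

v = 21600 m/s.
Mass m = (π/6) ρ d³ = (π/6) × 2770 × (421)³ = 1.082 × 10^11 kg
E = ½ m v² = 0.5 × 1.082 × 10^11 × (21600)² = 2.524 × 10^19 J

E ≈ 2.52 × 10^19 J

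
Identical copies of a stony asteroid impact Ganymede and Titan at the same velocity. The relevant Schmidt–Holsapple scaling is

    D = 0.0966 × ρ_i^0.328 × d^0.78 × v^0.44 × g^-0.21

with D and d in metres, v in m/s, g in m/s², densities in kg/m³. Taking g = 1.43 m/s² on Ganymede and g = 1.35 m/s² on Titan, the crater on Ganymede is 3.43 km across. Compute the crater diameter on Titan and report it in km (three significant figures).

All impactor-dependent factors cancel in the ratio, leaving D_Titan/D_Ganymede = (g_Titan/g_Ganymede)^-0.21.
(1.35/1.43)^-0.21 = 0.9441^-0.21 = 1.012
D_Titan = 1.012 × 3.43 km = 3.47 km

D ≈ 3.47 km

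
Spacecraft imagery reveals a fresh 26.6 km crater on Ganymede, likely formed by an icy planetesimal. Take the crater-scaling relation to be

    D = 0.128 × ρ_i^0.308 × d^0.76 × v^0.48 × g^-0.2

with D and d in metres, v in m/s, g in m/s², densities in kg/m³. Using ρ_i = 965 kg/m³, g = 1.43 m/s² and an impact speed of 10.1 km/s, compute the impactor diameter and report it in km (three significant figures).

Rearranging for d: d = [D / (0.128 · 965^0.308 · 10100^0.48 · 1.43^-0.2)]^(1/0.76).
D = 26600 m.
965^0.308 = 8.303
10100^0.48 = 83.57
1.43^-0.2 = 0.9310
Denominator = 0.128 × 8.303 × 83.57 × 0.9310 = 82.69
D / 82.69 = 26600 / 82.69 = 321.7
d = 321.7^(1/0.76) = 321.7^1.3158 = 1992 m

d ≈ 1.99 km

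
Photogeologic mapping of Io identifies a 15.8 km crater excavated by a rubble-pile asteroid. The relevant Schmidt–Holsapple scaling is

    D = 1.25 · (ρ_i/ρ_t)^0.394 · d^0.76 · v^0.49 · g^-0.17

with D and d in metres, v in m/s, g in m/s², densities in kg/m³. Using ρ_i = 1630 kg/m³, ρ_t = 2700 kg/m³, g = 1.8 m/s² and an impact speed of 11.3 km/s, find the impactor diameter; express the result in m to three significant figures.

d ≈ 901 m

Rearranging for d: d = [D / (1.25 · (1630/2700)^0.394 · 11300^0.49 · 1.8^-0.17)]^(1/0.76).
D = 15800 m.
(1630/2700)^0.394 = 0.8197
11300^0.49 = 96.83
1.8^-0.17 = 0.9049
Denominator = 1.25 × 0.8197 × 96.83 × 0.9049 = 89.78
D / 89.78 = 15800 / 89.78 = 176.0
d = 176.0^(1/0.76) = 176.0^1.3158 = 900.8 m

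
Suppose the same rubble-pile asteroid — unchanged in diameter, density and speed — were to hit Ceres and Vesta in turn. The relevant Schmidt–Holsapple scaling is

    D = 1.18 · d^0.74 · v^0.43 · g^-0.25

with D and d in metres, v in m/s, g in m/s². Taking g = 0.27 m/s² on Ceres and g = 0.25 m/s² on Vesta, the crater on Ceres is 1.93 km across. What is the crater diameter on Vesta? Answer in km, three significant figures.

All impactor-dependent factors cancel in the ratio, leaving D_Vesta/D_Ceres = (g_Vesta/g_Ceres)^-0.25.
(0.25/0.27)^-0.25 = 0.9259^-0.25 = 1.019
D_Vesta = 1.019 × 1.93 km = 1.97 km

D ≈ 1.97 km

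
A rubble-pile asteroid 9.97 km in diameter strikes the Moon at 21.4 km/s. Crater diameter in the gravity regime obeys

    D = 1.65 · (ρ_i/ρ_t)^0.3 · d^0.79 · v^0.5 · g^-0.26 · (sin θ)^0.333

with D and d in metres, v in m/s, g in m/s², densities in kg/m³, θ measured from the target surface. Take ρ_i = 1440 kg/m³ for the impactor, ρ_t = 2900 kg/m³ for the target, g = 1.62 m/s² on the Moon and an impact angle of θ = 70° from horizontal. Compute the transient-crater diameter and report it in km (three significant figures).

D ≈ 244 km

In SI units: d = 9970 m, v = 21400 m/s.
(ρ_i/ρ_t)^0.3 = (1440/2900)^0.3 = 0.8106
d^0.79 = 9970^0.79 = 1442
v^0.5 = 21400^0.5 = 146.3
g^-0.26 = 1.62^-0.26 = 0.8821
(sin 70°)^0.333 = 0.9397^0.333 = 0.9795
D = 1.65 × 0.8106 × 1442 × 146.3 × 0.8821 × 0.9795 = 2.438 × 10^5 m
   = 243.8 km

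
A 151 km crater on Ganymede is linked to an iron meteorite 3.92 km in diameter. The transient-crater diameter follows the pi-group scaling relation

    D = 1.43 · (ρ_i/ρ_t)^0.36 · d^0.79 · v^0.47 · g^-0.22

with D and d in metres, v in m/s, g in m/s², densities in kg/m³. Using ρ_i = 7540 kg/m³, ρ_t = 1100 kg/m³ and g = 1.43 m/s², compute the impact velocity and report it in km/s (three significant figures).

v ≈ 12.1 km/s

Rearranging for v: v = [D / (1.43 · (7540/1100)^0.36 · 3920^0.79 · 1.43^-0.22)]^(1/0.47).
D = 151000 m.
(7540/1100)^0.36 = 2.000
3920^0.79 = 689.8
1.43^-0.22 = 0.9243
Denominator = 1.43 × 2.000 × 689.8 × 0.9243 = 1823
D / 1823 = 151000 / 1823 = 82.83
v = 82.83^(1/0.47) = 82.83^2.1277 = 12059 m/s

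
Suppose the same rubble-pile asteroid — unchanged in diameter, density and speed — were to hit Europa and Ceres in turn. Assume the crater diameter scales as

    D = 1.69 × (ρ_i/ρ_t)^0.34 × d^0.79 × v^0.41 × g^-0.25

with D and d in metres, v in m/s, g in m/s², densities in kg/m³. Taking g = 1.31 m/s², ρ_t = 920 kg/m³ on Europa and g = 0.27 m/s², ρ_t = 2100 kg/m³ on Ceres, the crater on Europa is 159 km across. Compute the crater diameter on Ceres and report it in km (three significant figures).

The impactor-only factors (d, v, ρ_i) cancel in the ratio, leaving D_Ceres/D_Europa = (g_Ceres/g_Europa)^-0.25 · (ρ_t,Europa/ρ_t,Ceres)^0.34.
(0.27/1.31)^-0.25 = 0.2061^-0.25 = 1.484
(920/2100)^0.34 = 0.4381^0.34 = 0.7553
Ratio = 1.484 × 0.7553 = 1.121
D_Ceres = 1.121 × 159 km = 178 km

D ≈ 178 km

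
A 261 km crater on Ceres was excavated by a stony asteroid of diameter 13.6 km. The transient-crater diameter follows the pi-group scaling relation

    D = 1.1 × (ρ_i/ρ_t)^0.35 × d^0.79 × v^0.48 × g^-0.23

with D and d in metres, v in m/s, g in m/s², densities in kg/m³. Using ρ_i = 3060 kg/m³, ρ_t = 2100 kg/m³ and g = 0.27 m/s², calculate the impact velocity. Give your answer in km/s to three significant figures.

Rearranging for v: v = [D / (1.1 · (3060/2100)^0.35 · 13600^0.79 · 0.27^-0.23)]^(1/0.48).
D = 261000 m.
(3060/2100)^0.35 = 1.141
13600^0.79 = 1843
0.27^-0.23 = 1.351
Denominator = 1.1 × 1.141 × 1843 × 1.351 = 3125
D / 3125 = 261000 / 3125 = 83.52
v = 83.52^(1/0.48) = 83.52^2.0833 = 10085 m/s

v ≈ 10.1 km/s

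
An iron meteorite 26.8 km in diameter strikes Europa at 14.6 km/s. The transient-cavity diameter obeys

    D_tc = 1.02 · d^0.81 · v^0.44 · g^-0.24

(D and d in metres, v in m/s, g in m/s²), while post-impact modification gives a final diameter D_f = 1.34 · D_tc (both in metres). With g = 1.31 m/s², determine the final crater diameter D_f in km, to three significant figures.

D_f ≈ 336 km

In SI: d = 26800 m, v = 14600 m/s.
d^0.81 = 26800^0.81 = 3862
v^0.44 = 14600^0.44 = 67.97
g^-0.24 = 1.31^-0.24 = 0.9372
D_tc = 1.02 × 3862 × 67.97 × 0.9372 = 2.509 × 10^5 m
D_f = 1.34 × 2.509 × 10^5 = 3.362 × 10^5 m
     = 336.2 km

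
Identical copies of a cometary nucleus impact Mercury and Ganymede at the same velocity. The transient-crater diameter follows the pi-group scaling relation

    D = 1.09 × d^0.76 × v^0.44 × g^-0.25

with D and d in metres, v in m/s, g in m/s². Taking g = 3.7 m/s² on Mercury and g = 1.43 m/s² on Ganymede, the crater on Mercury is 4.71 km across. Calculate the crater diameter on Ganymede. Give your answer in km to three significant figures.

D ≈ 5.97 km

All impactor-dependent factors cancel in the ratio, leaving D_Ganymede/D_Mercury = (g_Ganymede/g_Mercury)^-0.25.
(1.43/3.7)^-0.25 = 0.3865^-0.25 = 1.268
D_Ganymede = 1.268 × 4.71 km = 5.97 km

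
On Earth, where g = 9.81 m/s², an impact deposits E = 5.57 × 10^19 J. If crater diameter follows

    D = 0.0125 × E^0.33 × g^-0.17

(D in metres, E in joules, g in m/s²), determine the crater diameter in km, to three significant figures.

D ≈ 27.8 km

E^0.33 = (5.57 × 10^19)^0.33 = 3.282 × 10^6
g^-0.17 = 9.81^-0.17 = 0.6783
D = 0.0125 × 3.282 × 10^6 × 0.6783 = 27827 m
   = 27.83 km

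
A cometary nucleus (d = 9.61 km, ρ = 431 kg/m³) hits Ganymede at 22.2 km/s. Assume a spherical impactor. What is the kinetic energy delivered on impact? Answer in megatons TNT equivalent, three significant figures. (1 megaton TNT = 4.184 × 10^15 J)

d = 9610 m; v = 22200 m/s.
Mass m = (π/6) ρ d³ = (π/6) × 431 × (9610)³ = 2.003 × 10^14 kg
E = ½ m v² = 0.5 × 2.003 × 10^14 × (22200)² = 4.936 × 10^22 J
   = 4.936 × 10^22 / 4.184×10^15 = 1.180 × 10^7 Mt

E ≈ 1.18 × 10^7 Mt TNT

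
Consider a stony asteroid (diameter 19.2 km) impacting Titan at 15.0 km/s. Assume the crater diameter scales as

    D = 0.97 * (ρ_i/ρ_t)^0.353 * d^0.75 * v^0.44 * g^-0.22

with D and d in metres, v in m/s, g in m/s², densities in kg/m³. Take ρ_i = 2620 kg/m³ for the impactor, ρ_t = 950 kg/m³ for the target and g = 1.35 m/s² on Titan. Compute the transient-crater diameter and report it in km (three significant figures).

D ≈ 146 km

In SI units: d = 19200 m, v = 15000 m/s.
(ρ_i/ρ_t)^0.353 = (2620/950)^0.353 = 1.431
d^0.75 = 19200^0.75 = 1631
v^0.44 = 15000^0.44 = 68.78
g^-0.22 = 1.35^-0.22 = 0.9361
D = 0.97 × 1.431 × 1631 × 68.78 × 0.9361 = 1.458 × 10^5 m
   = 145.8 km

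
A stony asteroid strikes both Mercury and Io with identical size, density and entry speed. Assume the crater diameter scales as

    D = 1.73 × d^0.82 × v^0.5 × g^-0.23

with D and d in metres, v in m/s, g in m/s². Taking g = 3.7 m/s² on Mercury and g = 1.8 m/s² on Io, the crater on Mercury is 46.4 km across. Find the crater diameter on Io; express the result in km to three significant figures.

All impactor-dependent factors cancel in the ratio, leaving D_Io/D_Mercury = (g_Io/g_Mercury)^-0.23.
(1.8/3.7)^-0.23 = 0.4865^-0.23 = 1.180
D_Io = 1.180 × 46.4 km = 54.8 km

D ≈ 54.8 km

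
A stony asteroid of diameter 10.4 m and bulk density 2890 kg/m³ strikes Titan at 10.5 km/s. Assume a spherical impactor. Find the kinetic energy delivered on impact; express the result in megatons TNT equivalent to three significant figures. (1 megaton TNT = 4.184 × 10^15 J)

v = 10500 m/s.
Mass m = (π/6) ρ d³ = (π/6) × 2890 × (10.4)³ = 1.702 × 10^6 kg
E = ½ m v² = 0.5 × 1.702 × 10^6 × (10500)² = 9.382 × 10^13 J
   = 9.382 × 10^13 / 4.184×10^15 = 0.02242 Mt

E ≈ 0.0224 Mt TNT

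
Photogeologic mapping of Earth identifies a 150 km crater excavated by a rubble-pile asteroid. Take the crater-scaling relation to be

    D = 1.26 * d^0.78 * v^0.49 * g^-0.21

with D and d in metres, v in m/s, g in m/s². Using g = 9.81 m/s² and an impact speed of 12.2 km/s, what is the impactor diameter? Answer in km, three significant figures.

d ≈ 16.1 km

Rearranging for d: d = [D / (1.26 · 12200^0.49 · 9.81^-0.21)]^(1/0.78).
D = 150000 m.
12200^0.49 = 100.5
9.81^-0.21 = 0.6191
Denominator = 1.26 × 100.5 × 0.6191 = 78.40
D / 78.40 = 150000 / 78.40 = 1913
d = 1913^(1/0.78) = 1913^1.2821 = 16125 m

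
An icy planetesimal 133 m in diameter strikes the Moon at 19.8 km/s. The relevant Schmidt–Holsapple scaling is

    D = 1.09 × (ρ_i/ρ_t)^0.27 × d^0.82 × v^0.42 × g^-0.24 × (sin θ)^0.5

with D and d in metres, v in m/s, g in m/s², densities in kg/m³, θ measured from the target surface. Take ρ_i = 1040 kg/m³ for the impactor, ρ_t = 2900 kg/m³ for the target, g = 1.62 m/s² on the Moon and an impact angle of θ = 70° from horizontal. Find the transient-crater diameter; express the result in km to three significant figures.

D ≈ 2.51 km

In SI units: v = 19800 m/s.
(ρ_i/ρ_t)^0.27 = (1040/2900)^0.27 = 0.7581
d^0.82 = 133^0.82 = 55.15
v^0.42 = 19800^0.42 = 63.77
g^-0.24 = 1.62^-0.24 = 0.8907
(sin 70°)^0.5 = 0.9397^0.5 = 0.9694
D = 1.09 × 0.7581 × 55.15 × 63.77 × 0.8907 × 0.9694 = 2509 m
   = 2.509 km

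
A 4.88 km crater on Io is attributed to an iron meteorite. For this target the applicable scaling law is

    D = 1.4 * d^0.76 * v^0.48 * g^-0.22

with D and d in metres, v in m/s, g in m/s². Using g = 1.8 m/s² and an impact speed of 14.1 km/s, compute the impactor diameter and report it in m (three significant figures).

d ≈ 130 m

Rearranging for d: d = [D / (1.4 · 14100^0.48 · 1.8^-0.22)]^(1/0.76).
D = 4880 m.
14100^0.48 = 98.09
1.8^-0.22 = 0.8787
Denominator = 1.4 × 98.09 × 0.8787 = 120.7
D / 120.7 = 4880 / 120.7 = 40.43
d = 40.43^(1/0.76) = 40.43^1.3158 = 130.0 m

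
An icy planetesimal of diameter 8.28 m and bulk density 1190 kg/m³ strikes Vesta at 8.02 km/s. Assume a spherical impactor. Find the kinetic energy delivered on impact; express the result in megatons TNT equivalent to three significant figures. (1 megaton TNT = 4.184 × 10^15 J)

v = 8020 m/s.
Mass m = (π/6) ρ d³ = (π/6) × 1190 × (8.28)³ = 3.537 × 10^5 kg
E = ½ m v² = 0.5 × 3.537 × 10^5 × (8020)² = 1.138 × 10^13 J
   = 1.138 × 10^13 / 4.184×10^15 = 2.720 × 10^-3 Mt

E ≈ 2.72 × 10^-3 Mt TNT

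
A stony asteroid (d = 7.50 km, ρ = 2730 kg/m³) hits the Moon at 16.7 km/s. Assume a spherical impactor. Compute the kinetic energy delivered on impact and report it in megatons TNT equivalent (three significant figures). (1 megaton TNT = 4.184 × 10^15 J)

d = 7500 m; v = 16700 m/s.
Mass m = (π/6) ρ d³ = (π/6) × 2730 × (7500)³ = 6.030 × 10^14 kg
E = ½ m v² = 0.5 × 6.030 × 10^14 × (16700)² = 8.409 × 10^22 J
   = 8.409 × 10^22 / 4.184×10^15 = 2.010 × 10^7 Mt

E ≈ 2.01 × 10^7 Mt TNT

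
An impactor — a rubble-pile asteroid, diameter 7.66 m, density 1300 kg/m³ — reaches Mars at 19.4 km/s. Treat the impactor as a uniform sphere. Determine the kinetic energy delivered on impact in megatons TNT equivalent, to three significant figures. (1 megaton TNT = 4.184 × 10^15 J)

E ≈ 0.0138 Mt TNT

v = 19400 m/s.
Mass m = (π/6) ρ d³ = (π/6) × 1300 × (7.66)³ = 3.059 × 10^5 kg
E = ½ m v² = 0.5 × 3.059 × 10^5 × (19400)² = 5.756 × 10^13 J
   = 5.756 × 10^13 / 4.184×10^15 = 0.01376 Mt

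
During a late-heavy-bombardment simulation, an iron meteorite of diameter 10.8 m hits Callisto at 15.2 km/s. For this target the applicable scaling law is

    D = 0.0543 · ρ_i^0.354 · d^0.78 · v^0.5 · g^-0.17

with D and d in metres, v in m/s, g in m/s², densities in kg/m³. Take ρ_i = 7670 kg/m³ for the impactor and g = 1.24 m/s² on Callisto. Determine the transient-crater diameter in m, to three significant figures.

D ≈ 980 m

In SI units: v = 15200 m/s.
ρ_i^0.354 = 7670^0.354 = 23.73
d^0.78 = 10.8^0.78 = 6.398
v^0.5 = 15200^0.5 = 123.3
g^-0.17 = 1.24^-0.17 = 0.9641
D = 0.0543 × 23.73 × 6.398 × 123.3 × 0.9641 = 980.0 m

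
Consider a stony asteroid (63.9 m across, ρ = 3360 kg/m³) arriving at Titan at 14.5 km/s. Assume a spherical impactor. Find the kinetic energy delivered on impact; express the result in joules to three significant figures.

E ≈ 4.83 × 10^16 J

v = 14500 m/s.
Mass m = (π/6) ρ d³ = (π/6) × 3360 × (63.9)³ = 4.590 × 10^8 kg
E = ½ m v² = 0.5 × 4.590 × 10^8 × (14500)² = 4.825 × 10^16 J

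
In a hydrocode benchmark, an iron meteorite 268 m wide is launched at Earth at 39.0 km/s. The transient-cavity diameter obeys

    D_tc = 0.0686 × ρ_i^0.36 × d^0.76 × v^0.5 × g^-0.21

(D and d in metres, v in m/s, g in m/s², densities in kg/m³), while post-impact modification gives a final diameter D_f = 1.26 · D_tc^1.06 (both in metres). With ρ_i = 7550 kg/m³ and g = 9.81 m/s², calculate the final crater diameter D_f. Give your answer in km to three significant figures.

D_f ≈ 32.8 km

v = 39000 m/s.
ρ_i^0.36 = 7550^0.36 = 24.89
d^0.76 = 268^0.76 = 70.05
v^0.5 = 39000^0.5 = 197.5
g^-0.21 = 9.81^-0.21 = 0.6191
D_tc = 0.0686 × 24.89 × 70.05 × 197.5 × 0.6191 = 14620 m
D_f = 1.26 × (14620)^1.06 = 32750 m
     = 32.75 km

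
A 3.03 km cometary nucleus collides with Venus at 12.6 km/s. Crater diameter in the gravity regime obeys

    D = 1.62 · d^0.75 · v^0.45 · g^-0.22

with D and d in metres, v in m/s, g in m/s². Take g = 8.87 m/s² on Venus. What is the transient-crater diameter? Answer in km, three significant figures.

D ≈ 28.7 km

In SI units: d = 3030 m, v = 12600 m/s.
d^0.75 = 3030^0.75 = 408.4
v^0.45 = 12600^0.45 = 70.01
g^-0.22 = 8.87^-0.22 = 0.6187
D = 1.62 × 408.4 × 70.01 × 0.6187 = 28658 m
   = 28.66 km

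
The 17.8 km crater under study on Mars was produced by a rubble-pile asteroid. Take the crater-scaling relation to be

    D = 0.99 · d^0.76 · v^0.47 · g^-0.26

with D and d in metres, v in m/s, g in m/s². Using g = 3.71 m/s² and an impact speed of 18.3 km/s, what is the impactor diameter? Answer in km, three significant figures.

Rearranging for d: d = [D / (0.99 · 18300^0.47 · 3.71^-0.26)]^(1/0.76).
D = 17800 m.
18300^0.47 = 100.8
3.71^-0.26 = 0.7112
Denominator = 0.99 × 100.8 × 0.7112 = 70.97
D / 70.97 = 17800 / 70.97 = 250.8
d = 250.8^(1/0.76) = 250.8^1.3158 = 1436 m

d ≈ 1.44 km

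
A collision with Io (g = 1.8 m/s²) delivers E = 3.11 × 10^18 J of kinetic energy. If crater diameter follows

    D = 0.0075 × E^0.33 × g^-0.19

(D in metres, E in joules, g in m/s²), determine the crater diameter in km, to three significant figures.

D ≈ 8.50 km

E^0.33 = (3.11 × 10^18)^0.33 = 1.267 × 10^6
g^-0.19 = 1.8^-0.19 = 0.8943
D = 0.0075 × 1.267 × 10^6 × 0.8943 = 8498 m
   = 8.498 km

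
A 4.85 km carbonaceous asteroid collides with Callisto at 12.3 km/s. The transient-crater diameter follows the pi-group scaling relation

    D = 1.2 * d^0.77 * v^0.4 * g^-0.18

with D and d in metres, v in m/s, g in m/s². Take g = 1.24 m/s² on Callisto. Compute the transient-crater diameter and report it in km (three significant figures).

D ≈ 34.4 km

In SI units: d = 4850 m, v = 12300 m/s.
d^0.77 = 4850^0.77 = 688.7
v^0.4 = 12300^0.4 = 43.25
g^-0.18 = 1.24^-0.18 = 0.9620
D = 1.2 × 688.7 × 43.25 × 0.9620 = 34385 m
   = 34.39 km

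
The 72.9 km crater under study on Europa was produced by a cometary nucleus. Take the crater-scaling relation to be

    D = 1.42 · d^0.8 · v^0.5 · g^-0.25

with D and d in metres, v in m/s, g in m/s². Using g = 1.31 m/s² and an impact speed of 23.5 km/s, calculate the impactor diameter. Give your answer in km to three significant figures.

d ≈ 1.56 km

Rearranging for d: d = [D / (1.42 · 23500^0.5 · 1.31^-0.25)]^(1/0.8).
D = 72900 m.
23500^0.5 = 153.3
1.31^-0.25 = 0.9347
Denominator = 1.42 × 153.3 × 0.9347 = 203.5
D / 203.5 = 72900 / 203.5 = 358.2
d = 358.2^(1/0.8) = 358.2^1.25 = 1558 m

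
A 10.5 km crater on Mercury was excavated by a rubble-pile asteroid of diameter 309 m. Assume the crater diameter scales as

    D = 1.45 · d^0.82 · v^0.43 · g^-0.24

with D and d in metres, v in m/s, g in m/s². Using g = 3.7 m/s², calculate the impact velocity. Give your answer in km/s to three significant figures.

v ≈ 35.1 km/s

Rearranging for v: v = [D / (1.45 · 309^0.82 · 3.7^-0.24)]^(1/0.43).
D = 10500 m.
309^0.82 = 110.1
3.7^-0.24 = 0.7305
Denominator = 1.45 × 110.1 × 0.7305 = 116.6
D / 116.6 = 10500 / 116.6 = 90.05
v = 90.05^(1/0.43) = 90.05^2.3256 = 35103 m/s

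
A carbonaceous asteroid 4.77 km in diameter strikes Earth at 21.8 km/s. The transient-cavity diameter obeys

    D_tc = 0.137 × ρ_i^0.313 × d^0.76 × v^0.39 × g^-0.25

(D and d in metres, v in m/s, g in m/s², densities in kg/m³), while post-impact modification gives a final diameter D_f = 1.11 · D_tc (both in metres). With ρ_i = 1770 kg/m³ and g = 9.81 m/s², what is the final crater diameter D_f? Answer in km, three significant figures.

In SI: d = 4770 m, v = 21800 m/s.
ρ_i^0.313 = 1770^0.313 = 10.39
d^0.76 = 4770^0.76 = 624.7
v^0.39 = 21800^0.39 = 49.20
g^-0.25 = 9.81^-0.25 = 0.5650
D_tc = 0.137 × 10.39 × 624.7 × 49.20 × 0.5650 = 24720 m
D_f = 1.11 × 24720 = 27439 m
     = 27.44 km

D_f ≈ 27.4 km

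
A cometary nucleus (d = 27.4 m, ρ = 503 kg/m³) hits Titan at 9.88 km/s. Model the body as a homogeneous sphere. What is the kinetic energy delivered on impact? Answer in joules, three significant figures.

E ≈ 2.64 × 10^14 J

v = 9880 m/s.
Mass m = (π/6) ρ d³ = (π/6) × 503 × (27.4)³ = 5.418 × 10^6 kg
E = ½ m v² = 0.5 × 5.418 × 10^6 × (9880)² = 2.644 × 10^14 J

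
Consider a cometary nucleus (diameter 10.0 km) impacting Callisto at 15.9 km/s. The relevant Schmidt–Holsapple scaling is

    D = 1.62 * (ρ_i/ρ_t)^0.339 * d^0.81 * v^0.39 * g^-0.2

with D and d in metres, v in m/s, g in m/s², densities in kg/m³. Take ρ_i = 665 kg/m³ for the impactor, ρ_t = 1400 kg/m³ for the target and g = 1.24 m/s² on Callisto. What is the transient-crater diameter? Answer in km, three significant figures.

In SI units: d = 10000 m, v = 15900 m/s.
(ρ_i/ρ_t)^0.339 = (665/1400)^0.339 = 0.7770
d^0.81 = 10000^0.81 = 1738
v^0.39 = 15900^0.39 = 43.51
g^-0.2 = 1.24^-0.2 = 0.9579
D = 1.62 × 0.7770 × 1738 × 43.51 × 0.9579 = 91179 m
   = 91.18 km

D ≈ 91.2 km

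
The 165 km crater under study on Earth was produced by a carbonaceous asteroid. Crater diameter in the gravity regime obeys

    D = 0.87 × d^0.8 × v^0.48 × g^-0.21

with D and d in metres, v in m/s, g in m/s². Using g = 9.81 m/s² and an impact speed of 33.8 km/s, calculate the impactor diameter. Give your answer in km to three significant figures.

Rearranging for d: d = [D / (0.87 · 33800^0.48 · 9.81^-0.21)]^(1/0.8).
D = 165000 m.
33800^0.48 = 149.2
9.81^-0.21 = 0.6191
Denominator = 0.87 × 149.2 × 0.6191 = 80.36
D / 80.36 = 165000 / 80.36 = 2053
d = 2053^(1/0.8) = 2053^1.25 = 13819 m

d ≈ 13.8 km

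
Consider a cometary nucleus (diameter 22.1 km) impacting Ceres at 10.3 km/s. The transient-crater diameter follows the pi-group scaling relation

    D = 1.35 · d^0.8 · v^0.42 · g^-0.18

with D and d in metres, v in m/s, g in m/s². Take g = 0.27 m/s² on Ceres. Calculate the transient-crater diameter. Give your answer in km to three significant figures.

In SI units: d = 22100 m, v = 10300 m/s.
d^0.8 = 22100^0.8 = 2989
v^0.42 = 10300^0.42 = 48.46
g^-0.18 = 0.27^-0.18 = 1.266
D = 1.35 × 2989 × 48.46 × 1.266 = 2.476 × 10^5 m
   = 247.6 km

D ≈ 248 km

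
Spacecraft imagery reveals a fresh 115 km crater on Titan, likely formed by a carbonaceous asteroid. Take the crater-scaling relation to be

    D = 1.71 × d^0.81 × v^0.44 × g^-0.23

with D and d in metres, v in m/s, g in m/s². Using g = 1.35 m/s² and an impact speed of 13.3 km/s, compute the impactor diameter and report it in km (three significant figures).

Rearranging for d: d = [D / (1.71 · 13300^0.44 · 1.35^-0.23)]^(1/0.81).
D = 115000 m.
13300^0.44 = 65.24
1.35^-0.23 = 0.9333
Denominator = 1.71 × 65.24 × 0.9333 = 104.1
D / 104.1 = 115000 / 104.1 = 1105
d = 1105^(1/0.81) = 1105^1.2346 = 5719 m

d ≈ 5.72 km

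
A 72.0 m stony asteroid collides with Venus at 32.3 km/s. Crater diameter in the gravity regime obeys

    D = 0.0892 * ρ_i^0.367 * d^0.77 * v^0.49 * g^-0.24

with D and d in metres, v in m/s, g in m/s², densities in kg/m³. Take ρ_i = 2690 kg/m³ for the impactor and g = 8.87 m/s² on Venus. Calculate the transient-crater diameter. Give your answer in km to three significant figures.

In SI units: v = 32300 m/s.
ρ_i^0.367 = 2690^0.367 = 18.14
d^0.77 = 72^0.77 = 26.92
v^0.49 = 32300^0.49 = 162.0
g^-0.24 = 8.87^-0.24 = 0.5922
D = 0.0892 × 18.14 × 26.92 × 162.0 × 0.5922 = 4179 m
   = 4.179 km

D ≈ 4.18 km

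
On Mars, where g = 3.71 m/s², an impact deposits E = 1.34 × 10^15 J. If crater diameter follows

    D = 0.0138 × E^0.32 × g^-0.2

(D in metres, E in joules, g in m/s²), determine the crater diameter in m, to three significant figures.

E^0.32 = (1.34 × 10^15)^0.32 = 6.929 × 10^4
g^-0.2 = 3.71^-0.2 = 0.7694
D = 0.0138 × 6.929 × 10^4 × 0.7694 = 735.7 m

D ≈ 736 m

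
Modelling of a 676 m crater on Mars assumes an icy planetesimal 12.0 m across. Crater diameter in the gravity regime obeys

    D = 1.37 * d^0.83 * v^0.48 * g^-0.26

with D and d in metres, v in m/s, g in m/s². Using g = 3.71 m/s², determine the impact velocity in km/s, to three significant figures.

v ≈ 11.3 km/s

Rearranging for v: v = [D / (1.37 · 12^0.83 · 3.71^-0.26)]^(1/0.48).
12^0.83 = 7.865
3.71^-0.26 = 0.7112
Denominator = 1.37 × 7.865 × 0.7112 = 7.663
D / 7.663 = 676 / 7.663 = 88.22
v = 88.22^(1/0.48) = 88.22^2.0833 = 11303 m/s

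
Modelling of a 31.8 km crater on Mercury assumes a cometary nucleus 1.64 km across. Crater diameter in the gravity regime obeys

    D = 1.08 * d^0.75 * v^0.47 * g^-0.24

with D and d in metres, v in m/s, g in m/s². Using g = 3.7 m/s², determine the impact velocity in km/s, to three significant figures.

v ≈ 46.6 km/s

Rearranging for v: v = [D / (1.08 · 1640^0.75 · 3.7^-0.24)]^(1/0.47).
D = 31800 m.
1640^0.75 = 257.7
3.7^-0.24 = 0.7305
Denominator = 1.08 × 257.7 × 0.7305 = 203.3
D / 203.3 = 31800 / 203.3 = 156.4
v = 156.4^(1/0.47) = 156.4^2.1277 = 46631 m/s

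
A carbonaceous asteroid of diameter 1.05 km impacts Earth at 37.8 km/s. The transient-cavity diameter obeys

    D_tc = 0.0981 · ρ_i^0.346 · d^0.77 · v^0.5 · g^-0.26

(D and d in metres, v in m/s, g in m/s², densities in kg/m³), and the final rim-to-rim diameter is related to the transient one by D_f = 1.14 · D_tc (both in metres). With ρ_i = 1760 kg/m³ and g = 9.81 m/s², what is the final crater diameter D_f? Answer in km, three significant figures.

In SI: d = 1050 m, v = 37800 m/s.
ρ_i^0.346 = 1760^0.346 = 13.27
d^0.77 = 1050^0.77 = 212.0
v^0.5 = 37800^0.5 = 194.4
g^-0.26 = 9.81^-0.26 = 0.5523
D_tc = 0.0981 × 13.27 × 212.0 × 194.4 × 0.5523 = 29630 m
D_f = 1.14 × 29630 = 33778 m
     = 33.78 km

D_f ≈ 33.8 km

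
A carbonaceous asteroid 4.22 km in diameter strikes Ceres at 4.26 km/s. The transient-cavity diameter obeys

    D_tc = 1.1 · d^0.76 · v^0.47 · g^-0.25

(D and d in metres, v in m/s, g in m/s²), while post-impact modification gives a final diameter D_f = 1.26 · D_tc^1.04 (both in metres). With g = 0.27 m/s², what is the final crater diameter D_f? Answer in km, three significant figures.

D_f ≈ 85.3 km

In SI: d = 4220 m, v = 4260 m/s.
d^0.76 = 4220^0.76 = 569.2
v^0.47 = 4260^0.47 = 50.80
g^-0.25 = 0.27^-0.25 = 1.387
D_tc = 1.1 × 569.2 × 50.80 × 1.387 = 44120 m
D_f = 1.26 × (44120)^1.04 = 85269 m
     = 85.27 km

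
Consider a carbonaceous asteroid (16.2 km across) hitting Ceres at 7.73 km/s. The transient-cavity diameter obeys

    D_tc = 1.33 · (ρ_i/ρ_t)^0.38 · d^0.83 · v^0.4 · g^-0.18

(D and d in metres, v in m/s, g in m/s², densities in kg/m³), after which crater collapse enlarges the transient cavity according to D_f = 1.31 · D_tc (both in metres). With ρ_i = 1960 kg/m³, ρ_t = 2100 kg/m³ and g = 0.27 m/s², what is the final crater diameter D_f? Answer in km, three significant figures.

D_f ≈ 241 km

In SI: d = 16200 m, v = 7730 m/s.
(ρ_i/ρ_t)^0.38 = (1960/2100)^0.38 = 0.9741
d^0.83 = 16200^0.83 = 3118
v^0.4 = 7730^0.4 = 35.91
g^-0.18 = 0.27^-0.18 = 1.266
D_tc = 1.33 × 0.9741 × 3118 × 35.91 × 1.266 = 1.836 × 10^5 m
D_f = 1.31 × 1.836 × 10^5 = 2.405 × 10^5 m
     = 240.5 km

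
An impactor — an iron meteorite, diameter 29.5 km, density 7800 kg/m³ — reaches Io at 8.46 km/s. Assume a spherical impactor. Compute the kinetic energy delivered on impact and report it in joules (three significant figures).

E ≈ 3.75 × 10^24 J

d = 29500 m; v = 8460 m/s.
Mass m = (π/6) ρ d³ = (π/6) × 7800 × (29500)³ = 1.048 × 10^17 kg
E = ½ m v² = 0.5 × 1.048 × 10^17 × (8460)² = 3.750 × 10^24 J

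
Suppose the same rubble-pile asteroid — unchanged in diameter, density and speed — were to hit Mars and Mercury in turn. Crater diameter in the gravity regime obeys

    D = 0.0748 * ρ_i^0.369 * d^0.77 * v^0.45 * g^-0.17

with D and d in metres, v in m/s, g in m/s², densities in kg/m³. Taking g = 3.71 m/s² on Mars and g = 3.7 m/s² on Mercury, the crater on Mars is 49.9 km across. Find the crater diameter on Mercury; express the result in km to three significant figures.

D ≈ 49.9 km

All impactor-dependent factors cancel in the ratio, leaving D_Mercury/D_Mars = (g_Mercury/g_Mars)^-0.17.
(3.7/3.71)^-0.17 = 0.9973^-0.17 = 1.000
D_Mercury = 1.000 × 49.9 km = 49.9 km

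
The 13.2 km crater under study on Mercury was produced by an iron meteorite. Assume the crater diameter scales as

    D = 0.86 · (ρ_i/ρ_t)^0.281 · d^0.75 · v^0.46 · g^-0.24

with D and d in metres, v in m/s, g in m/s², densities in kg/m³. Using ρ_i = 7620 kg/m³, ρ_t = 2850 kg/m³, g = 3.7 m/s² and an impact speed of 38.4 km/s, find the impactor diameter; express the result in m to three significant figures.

Rearranging for d: d = [D / (0.86 · (7620/2850)^0.281 · 38400^0.46 · 3.7^-0.24)]^(1/0.75).
D = 13200 m.
(7620/2850)^0.281 = 1.318
38400^0.46 = 128.5
3.7^-0.24 = 0.7305
Denominator = 0.86 × 1.318 × 128.5 × 0.7305 = 106.4
D / 106.4 = 13200 / 106.4 = 124.1
d = 124.1^(1/0.75) = 124.1^1.3333 = 618.9 m

d ≈ 619 m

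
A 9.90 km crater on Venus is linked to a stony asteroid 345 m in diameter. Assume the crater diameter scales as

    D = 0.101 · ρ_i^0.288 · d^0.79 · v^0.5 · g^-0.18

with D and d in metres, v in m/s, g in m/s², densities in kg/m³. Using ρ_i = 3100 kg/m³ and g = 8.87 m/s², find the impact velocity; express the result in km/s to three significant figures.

Rearranging for v: v = [D / (0.101 · 3100^0.288 · 345^0.79 · 8.87^-0.18)]^(1/0.5).
D = 9900 m.
3100^0.288 = 10.13
345^0.79 = 101.1
8.87^-0.18 = 0.6751
Denominator = 0.101 × 10.13 × 101.1 × 0.6751 = 69.83
D / 69.83 = 9900 / 69.83 = 141.8
v = 141.8^(1/0.5) = 141.8^2 = 20107 m/s

v ≈ 20.1 km/s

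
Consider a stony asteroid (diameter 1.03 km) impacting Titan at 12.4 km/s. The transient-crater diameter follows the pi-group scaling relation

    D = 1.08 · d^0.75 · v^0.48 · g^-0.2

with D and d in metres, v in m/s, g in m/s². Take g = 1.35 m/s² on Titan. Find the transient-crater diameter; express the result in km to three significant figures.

D ≈ 17.1 km

In SI units: d = 1030 m, v = 12400 m/s.
d^0.75 = 1030^0.75 = 181.8
v^0.48 = 12400^0.48 = 92.22
g^-0.2 = 1.35^-0.2 = 0.9417
D = 1.08 × 181.8 × 92.22 × 0.9417 = 17051 m
   = 17.05 km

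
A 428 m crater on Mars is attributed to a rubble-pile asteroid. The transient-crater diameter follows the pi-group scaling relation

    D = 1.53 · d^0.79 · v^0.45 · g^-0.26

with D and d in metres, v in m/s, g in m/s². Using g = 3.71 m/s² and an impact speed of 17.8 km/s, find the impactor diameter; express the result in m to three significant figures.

Rearranging for d: d = [D / (1.53 · 17800^0.45 · 3.71^-0.26)]^(1/0.79).
17800^0.45 = 81.79
3.71^-0.26 = 0.7112
Denominator = 1.53 × 81.79 × 0.7112 = 89.00
D / 89.00 = 428 / 89.00 = 4.809
d = 4.809^(1/0.79) = 4.809^1.2658 = 7.300 m

d ≈ 7.30 m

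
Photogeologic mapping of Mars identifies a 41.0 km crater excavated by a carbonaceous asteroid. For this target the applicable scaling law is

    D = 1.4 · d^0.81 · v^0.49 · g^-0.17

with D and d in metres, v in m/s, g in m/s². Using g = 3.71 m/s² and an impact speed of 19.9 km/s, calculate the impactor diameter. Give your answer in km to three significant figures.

d ≈ 1.08 km

Rearranging for d: d = [D / (1.4 · 19900^0.49 · 3.71^-0.17)]^(1/0.81).
D = 41000 m.
19900^0.49 = 127.8
3.71^-0.17 = 0.8002
Denominator = 1.4 × 127.8 × 0.8002 = 143.2
D / 143.2 = 41000 / 143.2 = 286.3
d = 286.3^(1/0.81) = 286.3^1.2346 = 1079 m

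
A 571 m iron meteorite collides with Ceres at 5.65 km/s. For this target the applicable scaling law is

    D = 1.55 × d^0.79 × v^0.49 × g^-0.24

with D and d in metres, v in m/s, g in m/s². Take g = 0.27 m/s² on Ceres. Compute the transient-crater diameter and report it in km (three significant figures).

In SI units: v = 5650 m/s.
d^0.79 = 571^0.79 = 150.6
v^0.49 = 5650^0.49 = 68.95
g^-0.24 = 0.27^-0.24 = 1.369
D = 1.55 × 150.6 × 68.95 × 1.369 = 22034 m
   = 22.03 km

D ≈ 22.0 km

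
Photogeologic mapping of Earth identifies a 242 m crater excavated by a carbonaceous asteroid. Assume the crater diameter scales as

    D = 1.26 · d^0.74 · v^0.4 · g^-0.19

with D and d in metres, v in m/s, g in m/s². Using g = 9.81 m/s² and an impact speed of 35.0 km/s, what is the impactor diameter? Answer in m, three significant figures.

Rearranging for d: d = [D / (1.26 · 35000^0.4 · 9.81^-0.19)]^(1/0.74).
35000^0.4 = 65.71
9.81^-0.19 = 0.6480
Denominator = 1.26 × 65.71 × 0.6480 = 53.65
D / 53.65 = 242 / 53.65 = 4.511
d = 4.511^(1/0.74) = 4.511^1.3514 = 7.659 m

d ≈ 7.66 m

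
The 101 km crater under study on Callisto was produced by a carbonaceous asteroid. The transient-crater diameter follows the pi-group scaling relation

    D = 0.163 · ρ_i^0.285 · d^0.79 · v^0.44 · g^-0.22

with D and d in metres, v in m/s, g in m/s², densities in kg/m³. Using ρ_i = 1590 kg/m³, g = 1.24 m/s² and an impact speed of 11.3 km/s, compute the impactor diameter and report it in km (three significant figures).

d ≈ 8.82 km

Rearranging for d: d = [D / (0.163 · 1590^0.285 · 11300^0.44 · 1.24^-0.22)]^(1/0.79).
D = 101000 m.
1590^0.285 = 8.173
11300^0.44 = 60.72
1.24^-0.22 = 0.9538
Denominator = 0.163 × 8.173 × 60.72 × 0.9538 = 77.15
D / 77.15 = 101000 / 77.15 = 1309
d = 1309^(1/0.79) = 1309^1.2658 = 8819 m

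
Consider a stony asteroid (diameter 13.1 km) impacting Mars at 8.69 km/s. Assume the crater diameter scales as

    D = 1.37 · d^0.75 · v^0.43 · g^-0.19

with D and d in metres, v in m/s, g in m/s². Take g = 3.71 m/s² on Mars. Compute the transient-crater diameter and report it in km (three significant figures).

In SI units: d = 13100 m, v = 8690 m/s.
d^0.75 = 13100^0.75 = 1224
v^0.43 = 8690^0.43 = 49.41
g^-0.19 = 3.71^-0.19 = 0.7795
D = 1.37 × 1224 × 49.41 × 0.7795 = 64585 m
   = 64.59 km

D ≈ 64.6 km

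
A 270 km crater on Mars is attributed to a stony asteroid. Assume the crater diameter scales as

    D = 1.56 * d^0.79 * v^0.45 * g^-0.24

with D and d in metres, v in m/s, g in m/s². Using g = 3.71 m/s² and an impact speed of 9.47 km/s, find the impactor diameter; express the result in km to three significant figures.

d ≈ 34.6 km

Rearranging for d: d = [D / (1.56 · 9470^0.45 · 3.71^-0.24)]^(1/0.79).
D = 270000 m.
9470^0.45 = 61.57
3.71^-0.24 = 0.7300
Denominator = 1.56 × 61.57 × 0.7300 = 70.12
D / 70.12 = 270000 / 70.12 = 3851
d = 3851^(1/0.79) = 3851^1.2658 = 34564 m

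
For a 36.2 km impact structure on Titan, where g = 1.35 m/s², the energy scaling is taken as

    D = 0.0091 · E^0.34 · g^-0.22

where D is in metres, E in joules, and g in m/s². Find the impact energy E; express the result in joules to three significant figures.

Rearranging: E = [D / (0.0091 · g^-0.22)]^(1/0.34).
D = 36200 m.
g^-0.22 = 1.35^-0.22 = 0.9361
D / (0.0091 × 0.9361) = 36200 / (8.519 × 10^-3) = 4.249 × 10^6
E = (4.249 × 10^6)^2.9412 = 3.127 × 10^19 J

E ≈ 3.13 × 10^19 J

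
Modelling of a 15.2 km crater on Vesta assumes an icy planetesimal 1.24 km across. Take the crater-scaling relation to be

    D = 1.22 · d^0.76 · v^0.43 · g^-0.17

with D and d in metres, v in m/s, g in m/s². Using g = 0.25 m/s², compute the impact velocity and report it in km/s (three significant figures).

Rearranging for v: v = [D / (1.22 · 1240^0.76 · 0.25^-0.17)]^(1/0.43).
D = 15200 m.
1240^0.76 = 224.4
0.25^-0.17 = 1.266
Denominator = 1.22 × 224.4 × 1.266 = 346.6
D / 346.6 = 15200 / 346.6 = 43.85
v = 43.85^(1/0.43) = 43.85^2.3256 = 6585 m/s

v ≈ 6.59 km/s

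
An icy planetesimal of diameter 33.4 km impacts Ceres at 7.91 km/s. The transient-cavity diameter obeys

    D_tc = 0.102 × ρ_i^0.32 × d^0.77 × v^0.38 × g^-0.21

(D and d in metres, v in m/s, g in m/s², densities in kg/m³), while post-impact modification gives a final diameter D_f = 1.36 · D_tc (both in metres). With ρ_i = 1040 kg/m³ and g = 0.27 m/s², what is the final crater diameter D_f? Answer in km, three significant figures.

In SI: d = 33400 m, v = 7910 m/s.
ρ_i^0.32 = 1040^0.32 = 9.235
d^0.77 = 33400^0.77 = 3043
v^0.38 = 7910^0.38 = 30.29
g^-0.21 = 0.27^-0.21 = 1.316
D_tc = 0.102 × 9.235 × 3043 × 30.29 × 1.316 = 1.143 × 10^5 m
D_f = 1.36 × 1.143 × 10^5 = 1.554 × 10^5 m
     = 155.4 km

D_f ≈ 155 km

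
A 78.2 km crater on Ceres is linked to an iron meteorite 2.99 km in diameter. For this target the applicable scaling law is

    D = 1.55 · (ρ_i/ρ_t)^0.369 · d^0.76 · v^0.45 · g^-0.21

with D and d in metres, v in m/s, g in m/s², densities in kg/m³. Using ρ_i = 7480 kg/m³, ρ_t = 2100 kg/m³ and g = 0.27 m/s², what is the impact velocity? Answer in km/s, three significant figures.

v ≈ 7.30 km/s

Rearranging for v: v = [D / (1.55 · (7480/2100)^0.369 · 2990^0.76 · 0.27^-0.21)]^(1/0.45).
D = 78200 m.
(7480/2100)^0.369 = 1.598
2990^0.76 = 438.0
0.27^-0.21 = 1.316
Denominator = 1.55 × 1.598 × 438.0 × 1.316 = 1428
D / 1428 = 78200 / 1428 = 54.76
v = 54.76^(1/0.45) = 54.76^2.2222 = 7298 m/s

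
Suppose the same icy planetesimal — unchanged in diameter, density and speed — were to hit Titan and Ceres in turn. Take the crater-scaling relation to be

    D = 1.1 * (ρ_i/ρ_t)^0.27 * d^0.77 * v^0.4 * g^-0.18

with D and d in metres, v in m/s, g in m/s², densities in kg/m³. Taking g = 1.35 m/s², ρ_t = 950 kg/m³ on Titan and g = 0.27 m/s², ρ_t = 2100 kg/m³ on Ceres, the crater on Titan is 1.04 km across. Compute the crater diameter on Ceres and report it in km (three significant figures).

The impactor-only factors (d, v, ρ_i) cancel in the ratio, leaving D_Ceres/D_Titan = (g_Ceres/g_Titan)^-0.18 · (ρ_t,Titan/ρ_t,Ceres)^0.27.
(0.27/1.35)^-0.18 = 0.2000^-0.18 = 1.336
(950/2100)^0.27 = 0.4524^0.27 = 0.8072
Ratio = 1.336 × 0.8072 = 1.078
D_Ceres = 1.078 × 1.04 km = 1.12 km

D ≈ 1.12 km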